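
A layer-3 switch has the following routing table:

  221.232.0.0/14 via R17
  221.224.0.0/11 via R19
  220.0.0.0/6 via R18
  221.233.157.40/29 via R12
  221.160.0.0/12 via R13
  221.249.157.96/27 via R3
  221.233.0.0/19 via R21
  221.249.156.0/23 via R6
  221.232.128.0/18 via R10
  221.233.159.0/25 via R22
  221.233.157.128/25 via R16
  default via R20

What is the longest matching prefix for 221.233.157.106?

221.232.0.0/14

Entries matching 221.233.157.106:
  0.0.0.0/0 (default, matches everything)
  220.0.0.0/6 (220.0.0.0 - 223.255.255.255)
  221.224.0.0/11 (221.224.0.0 - 221.255.255.255)
  221.232.0.0/14 (221.232.0.0 - 221.235.255.255)
Most specific is 221.232.0.0/14.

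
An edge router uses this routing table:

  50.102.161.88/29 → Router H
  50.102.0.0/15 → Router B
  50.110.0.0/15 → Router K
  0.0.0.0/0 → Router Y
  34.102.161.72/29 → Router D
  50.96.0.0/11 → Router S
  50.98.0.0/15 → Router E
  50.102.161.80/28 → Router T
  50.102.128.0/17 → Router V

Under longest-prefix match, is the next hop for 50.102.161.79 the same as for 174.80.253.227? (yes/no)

no

50.102.161.79: longest match 50.102.128.0/17 -> Router V
174.80.253.227: longest match 0.0.0.0/0 -> Router Y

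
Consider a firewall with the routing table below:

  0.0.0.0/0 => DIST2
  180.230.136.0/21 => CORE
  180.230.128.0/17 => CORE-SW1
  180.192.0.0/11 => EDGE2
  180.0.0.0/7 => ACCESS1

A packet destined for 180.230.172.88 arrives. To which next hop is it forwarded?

CORE-SW1

Routes whose prefix contains 180.230.172.88:
  0.0.0.0/0 (default, matches everything) -> DIST2
  180.0.0.0/7 (180.0.0.0 - 181.255.255.255) -> ACCESS1
  180.230.128.0/17 (180.230.128.0 - 180.230.255.255) -> CORE-SW1
More-specific entries that do NOT match:
  180.230.136.0/21 (180.230.136.0 - 180.230.143.255) does not contain 180.230.172.88
Longest matching prefix is /17 -> next hop CORE-SW1.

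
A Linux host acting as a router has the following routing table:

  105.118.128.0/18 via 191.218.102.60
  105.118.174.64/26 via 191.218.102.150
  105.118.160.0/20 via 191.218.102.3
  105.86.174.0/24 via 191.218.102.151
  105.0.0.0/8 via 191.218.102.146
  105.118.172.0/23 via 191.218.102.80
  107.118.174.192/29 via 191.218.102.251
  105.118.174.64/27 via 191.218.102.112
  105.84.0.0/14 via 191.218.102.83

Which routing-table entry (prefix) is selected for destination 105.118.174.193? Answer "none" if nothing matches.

Entries matching 105.118.174.193:
  105.0.0.0/8 (105.0.0.0 - 105.255.255.255)
  105.118.128.0/18 (105.118.128.0 - 105.118.191.255)
  105.118.160.0/20 (105.118.160.0 - 105.118.175.255)
Most specific is 105.118.160.0/20.

105.118.160.0/20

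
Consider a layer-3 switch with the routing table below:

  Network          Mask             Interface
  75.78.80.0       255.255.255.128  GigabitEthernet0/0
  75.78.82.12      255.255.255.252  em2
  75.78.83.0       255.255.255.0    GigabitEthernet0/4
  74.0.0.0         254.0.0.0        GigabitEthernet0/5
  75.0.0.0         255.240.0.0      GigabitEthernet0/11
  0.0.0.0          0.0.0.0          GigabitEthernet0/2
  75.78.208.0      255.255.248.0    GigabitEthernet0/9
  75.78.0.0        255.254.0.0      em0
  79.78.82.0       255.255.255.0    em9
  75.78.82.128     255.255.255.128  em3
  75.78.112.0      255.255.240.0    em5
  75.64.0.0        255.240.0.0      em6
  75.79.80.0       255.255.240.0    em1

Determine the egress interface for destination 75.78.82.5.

Routes whose prefix contains 75.78.82.5:
  0.0.0.0/0 (default, matches everything) -> GigabitEthernet0/2
  74.0.0.0/7 (74.0.0.0 - 75.255.255.255) -> GigabitEthernet0/5
  75.64.0.0/12 (75.64.0.0 - 75.79.255.255) -> em6
  75.78.0.0/15 (75.78.0.0 - 75.79.255.255) -> em0
More-specific entries that do NOT match:
  75.78.82.12/30 (75.78.82.12 - 75.78.82.15) does not contain 75.78.82.5
  75.78.80.0/25 (75.78.80.0 - 75.78.80.127) does not contain 75.78.82.5
  75.78.82.128/25 (75.78.82.128 - 75.78.82.255) does not contain 75.78.82.5
  75.78.83.0/24 (75.78.83.0 - 75.78.83.255) does not contain 75.78.82.5
  79.78.82.0/24 (79.78.82.0 - 79.78.82.255) does not contain 75.78.82.5
  75.78.208.0/21 (75.78.208.0 - 75.78.215.255) does not contain 75.78.82.5
  75.78.112.0/20 (75.78.112.0 - 75.78.127.255) does not contain 75.78.82.5
  75.79.80.0/20 (75.79.80.0 - 75.79.95.255) does not contain 75.78.82.5
Longest matching prefix is /15 -> interface em0.

em0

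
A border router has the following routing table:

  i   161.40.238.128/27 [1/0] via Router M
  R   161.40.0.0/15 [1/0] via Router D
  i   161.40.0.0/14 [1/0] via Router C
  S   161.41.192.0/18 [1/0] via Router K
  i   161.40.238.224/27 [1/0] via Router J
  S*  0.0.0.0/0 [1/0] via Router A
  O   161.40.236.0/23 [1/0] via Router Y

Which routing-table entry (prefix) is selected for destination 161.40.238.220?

Entries matching 161.40.238.220:
  0.0.0.0/0 (default, matches everything)
  161.40.0.0/14 (161.40.0.0 - 161.43.255.255)
  161.40.0.0/15 (161.40.0.0 - 161.41.255.255)
Most specific is 161.40.0.0/15.

161.40.0.0/15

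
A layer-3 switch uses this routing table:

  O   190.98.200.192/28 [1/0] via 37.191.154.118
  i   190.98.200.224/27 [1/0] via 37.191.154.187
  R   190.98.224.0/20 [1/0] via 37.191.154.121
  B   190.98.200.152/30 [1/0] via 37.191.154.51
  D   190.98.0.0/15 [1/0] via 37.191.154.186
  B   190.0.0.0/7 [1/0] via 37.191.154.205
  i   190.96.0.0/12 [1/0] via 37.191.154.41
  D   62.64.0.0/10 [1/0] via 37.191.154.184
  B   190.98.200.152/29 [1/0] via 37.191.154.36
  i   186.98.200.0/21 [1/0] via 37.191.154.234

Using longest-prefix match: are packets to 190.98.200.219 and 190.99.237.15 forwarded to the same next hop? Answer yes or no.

190.98.200.219: longest match 190.98.0.0/15 -> 37.191.154.186
190.99.237.15: longest match 190.98.0.0/15 -> 37.191.154.186

yes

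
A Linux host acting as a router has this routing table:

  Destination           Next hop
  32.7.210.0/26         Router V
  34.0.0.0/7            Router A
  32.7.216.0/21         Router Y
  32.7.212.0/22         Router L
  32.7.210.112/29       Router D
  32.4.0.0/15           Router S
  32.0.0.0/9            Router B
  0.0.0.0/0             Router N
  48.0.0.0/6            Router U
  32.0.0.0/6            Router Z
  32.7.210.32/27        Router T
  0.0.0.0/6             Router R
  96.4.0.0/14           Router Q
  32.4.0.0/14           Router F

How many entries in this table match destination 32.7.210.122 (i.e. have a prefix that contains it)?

Prefixes containing 32.7.210.122:
  0.0.0.0/0 (default, matches everything)
  32.0.0.0/6 (32.0.0.0 - 35.255.255.255)
  32.0.0.0/9 (32.0.0.0 - 32.127.255.255)
  32.4.0.0/14 (32.4.0.0 - 32.7.255.255)
Total matching entries: 4.

4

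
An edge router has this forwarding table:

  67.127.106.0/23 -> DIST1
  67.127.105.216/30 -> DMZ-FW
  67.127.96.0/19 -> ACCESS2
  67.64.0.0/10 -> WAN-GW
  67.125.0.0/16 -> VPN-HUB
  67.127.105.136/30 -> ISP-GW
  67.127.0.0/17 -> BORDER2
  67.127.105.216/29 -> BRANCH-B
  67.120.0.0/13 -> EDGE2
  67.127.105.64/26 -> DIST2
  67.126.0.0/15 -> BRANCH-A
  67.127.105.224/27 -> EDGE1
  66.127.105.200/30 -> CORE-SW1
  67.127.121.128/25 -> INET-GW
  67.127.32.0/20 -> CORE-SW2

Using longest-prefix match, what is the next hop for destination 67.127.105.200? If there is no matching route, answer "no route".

ACCESS2

Routes whose prefix contains 67.127.105.200:
  67.64.0.0/10 (67.64.0.0 - 67.127.255.255) -> WAN-GW
  67.120.0.0/13 (67.120.0.0 - 67.127.255.255) -> EDGE2
  67.126.0.0/15 (67.126.0.0 - 67.127.255.255) -> BRANCH-A
  67.127.0.0/17 (67.127.0.0 - 67.127.127.255) -> BORDER2
  67.127.96.0/19 (67.127.96.0 - 67.127.127.255) -> ACCESS2
More-specific entries that do NOT match:
  67.127.105.216/30 (67.127.105.216 - 67.127.105.219) does not contain 67.127.105.200
  67.127.105.136/30 (67.127.105.136 - 67.127.105.139) does not contain 67.127.105.200
  66.127.105.200/30 (66.127.105.200 - 66.127.105.203) does not contain 67.127.105.200
  67.127.105.216/29 (67.127.105.216 - 67.127.105.223) does not contain 67.127.105.200
  67.127.105.224/27 (67.127.105.224 - 67.127.105.255) does not contain 67.127.105.200
  67.127.105.64/26 (67.127.105.64 - 67.127.105.127) does not contain 67.127.105.200
  67.127.121.128/25 (67.127.121.128 - 67.127.121.255) does not contain 67.127.105.200
  67.127.106.0/23 (67.127.106.0 - 67.127.107.255) does not contain 67.127.105.200
  67.127.32.0/20 (67.127.32.0 - 67.127.47.255) does not contain 67.127.105.200
Longest matching prefix is /19 -> next hop ACCESS2.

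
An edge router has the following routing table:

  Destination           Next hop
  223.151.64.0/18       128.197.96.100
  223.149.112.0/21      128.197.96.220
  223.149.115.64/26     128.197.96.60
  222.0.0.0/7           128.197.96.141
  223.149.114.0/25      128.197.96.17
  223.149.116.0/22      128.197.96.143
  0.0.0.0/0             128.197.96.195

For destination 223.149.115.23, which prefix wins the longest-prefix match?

Entries matching 223.149.115.23:
  0.0.0.0/0 (default, matches everything)
  222.0.0.0/7 (222.0.0.0 - 223.255.255.255)
  223.149.112.0/21 (223.149.112.0 - 223.149.119.255)
Most specific is 223.149.112.0/21.

223.149.112.0/21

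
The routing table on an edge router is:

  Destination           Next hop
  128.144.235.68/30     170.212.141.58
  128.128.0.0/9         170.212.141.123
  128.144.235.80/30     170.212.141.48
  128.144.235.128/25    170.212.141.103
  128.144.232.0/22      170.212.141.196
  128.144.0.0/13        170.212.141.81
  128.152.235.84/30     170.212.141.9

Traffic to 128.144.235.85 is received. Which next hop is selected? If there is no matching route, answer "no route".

Routes whose prefix contains 128.144.235.85:
  128.128.0.0/9 (128.128.0.0 - 128.255.255.255) -> 170.212.141.123
  128.144.0.0/13 (128.144.0.0 - 128.151.255.255) -> 170.212.141.81
  128.144.232.0/22 (128.144.232.0 - 128.144.235.255) -> 170.212.141.196
More-specific entries that do NOT match:
  128.144.235.68/30 (128.144.235.68 - 128.144.235.71) does not contain 128.144.235.85
  128.144.235.80/30 (128.144.235.80 - 128.144.235.83) does not contain 128.144.235.85
  128.152.235.84/30 (128.152.235.84 - 128.152.235.87) does not contain 128.144.235.85
  128.144.235.128/25 (128.144.235.128 - 128.144.235.255) does not contain 128.144.235.85
Longest matching prefix is /22 -> next hop 170.212.141.196.

170.212.141.196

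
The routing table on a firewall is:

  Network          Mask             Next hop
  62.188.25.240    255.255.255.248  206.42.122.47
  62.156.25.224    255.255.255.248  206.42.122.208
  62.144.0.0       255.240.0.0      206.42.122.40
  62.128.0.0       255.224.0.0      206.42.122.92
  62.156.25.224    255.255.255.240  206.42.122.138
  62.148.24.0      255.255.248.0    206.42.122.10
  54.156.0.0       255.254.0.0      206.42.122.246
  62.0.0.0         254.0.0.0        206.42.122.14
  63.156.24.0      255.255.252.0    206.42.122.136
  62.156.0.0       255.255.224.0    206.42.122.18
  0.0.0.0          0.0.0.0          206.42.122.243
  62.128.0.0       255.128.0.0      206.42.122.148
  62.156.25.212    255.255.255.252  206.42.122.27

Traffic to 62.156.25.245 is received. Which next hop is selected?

206.42.122.18

Routes whose prefix contains 62.156.25.245:
  0.0.0.0/0 (default, matches everything) -> 206.42.122.243
  62.0.0.0/7 (62.0.0.0 - 63.255.255.255) -> 206.42.122.14
  62.128.0.0/9 (62.128.0.0 - 62.255.255.255) -> 206.42.122.148
  62.128.0.0/11 (62.128.0.0 - 62.159.255.255) -> 206.42.122.92
  62.144.0.0/12 (62.144.0.0 - 62.159.255.255) -> 206.42.122.40
  62.156.0.0/19 (62.156.0.0 - 62.156.31.255) -> 206.42.122.18
More-specific entries that do NOT match:
  62.156.25.212/30 (62.156.25.212 - 62.156.25.215) does not contain 62.156.25.245
  62.188.25.240/29 (62.188.25.240 - 62.188.25.247) does not contain 62.156.25.245
  62.156.25.224/29 (62.156.25.224 - 62.156.25.231) does not contain 62.156.25.245
  62.156.25.224/28 (62.156.25.224 - 62.156.25.239) does not contain 62.156.25.245
  63.156.24.0/22 (63.156.24.0 - 63.156.27.255) does not contain 62.156.25.245
  62.148.24.0/21 (62.148.24.0 - 62.148.31.255) does not contain 62.156.25.245
Longest matching prefix is /19 -> next hop 206.42.122.18.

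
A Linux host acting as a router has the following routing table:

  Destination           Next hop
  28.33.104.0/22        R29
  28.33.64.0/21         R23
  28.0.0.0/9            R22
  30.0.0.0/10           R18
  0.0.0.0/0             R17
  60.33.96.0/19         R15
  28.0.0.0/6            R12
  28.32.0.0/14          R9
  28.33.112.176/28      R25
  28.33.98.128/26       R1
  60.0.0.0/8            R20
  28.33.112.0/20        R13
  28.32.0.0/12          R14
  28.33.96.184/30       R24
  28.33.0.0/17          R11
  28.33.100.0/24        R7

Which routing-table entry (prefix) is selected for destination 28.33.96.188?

Entries matching 28.33.96.188:
  0.0.0.0/0 (default, matches everything)
  28.0.0.0/6 (28.0.0.0 - 31.255.255.255)
  28.0.0.0/9 (28.0.0.0 - 28.127.255.255)
  28.32.0.0/12 (28.32.0.0 - 28.47.255.255)
  28.32.0.0/14 (28.32.0.0 - 28.35.255.255)
  28.33.0.0/17 (28.33.0.0 - 28.33.127.255)
Most specific is 28.33.0.0/17.

28.33.0.0/17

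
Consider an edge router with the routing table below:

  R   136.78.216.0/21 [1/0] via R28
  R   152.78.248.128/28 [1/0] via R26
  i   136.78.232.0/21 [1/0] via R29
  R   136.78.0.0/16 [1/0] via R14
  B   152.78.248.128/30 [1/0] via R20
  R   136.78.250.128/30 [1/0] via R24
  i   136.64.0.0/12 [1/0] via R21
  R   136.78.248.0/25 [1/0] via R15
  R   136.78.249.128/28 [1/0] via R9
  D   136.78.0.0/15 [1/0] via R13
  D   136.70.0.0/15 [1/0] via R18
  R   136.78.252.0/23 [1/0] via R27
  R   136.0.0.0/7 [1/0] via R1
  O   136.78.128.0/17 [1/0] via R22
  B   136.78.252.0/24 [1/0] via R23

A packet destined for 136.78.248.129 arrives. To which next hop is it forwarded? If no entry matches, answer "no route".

R22

Routes whose prefix contains 136.78.248.129:
  136.0.0.0/7 (136.0.0.0 - 137.255.255.255) -> R1
  136.64.0.0/12 (136.64.0.0 - 136.79.255.255) -> R21
  136.78.0.0/15 (136.78.0.0 - 136.79.255.255) -> R13
  136.78.0.0/16 (136.78.0.0 - 136.78.255.255) -> R14
  136.78.128.0/17 (136.78.128.0 - 136.78.255.255) -> R22
More-specific entries that do NOT match:
  152.78.248.128/30 (152.78.248.128 - 152.78.248.131) does not contain 136.78.248.129
  136.78.250.128/30 (136.78.250.128 - 136.78.250.131) does not contain 136.78.248.129
  152.78.248.128/28 (152.78.248.128 - 152.78.248.143) does not contain 136.78.248.129
  136.78.249.128/28 (136.78.249.128 - 136.78.249.143) does not contain 136.78.248.129
  136.78.248.0/25 (136.78.248.0 - 136.78.248.127) does not contain 136.78.248.129
  136.78.252.0/24 (136.78.252.0 - 136.78.252.255) does not contain 136.78.248.129
  136.78.252.0/23 (136.78.252.0 - 136.78.253.255) does not contain 136.78.248.129
  136.78.216.0/21 (136.78.216.0 - 136.78.223.255) does not contain 136.78.248.129
  136.78.232.0/21 (136.78.232.0 - 136.78.239.255) does not contain 136.78.248.129
Longest matching prefix is /17 -> next hop R22.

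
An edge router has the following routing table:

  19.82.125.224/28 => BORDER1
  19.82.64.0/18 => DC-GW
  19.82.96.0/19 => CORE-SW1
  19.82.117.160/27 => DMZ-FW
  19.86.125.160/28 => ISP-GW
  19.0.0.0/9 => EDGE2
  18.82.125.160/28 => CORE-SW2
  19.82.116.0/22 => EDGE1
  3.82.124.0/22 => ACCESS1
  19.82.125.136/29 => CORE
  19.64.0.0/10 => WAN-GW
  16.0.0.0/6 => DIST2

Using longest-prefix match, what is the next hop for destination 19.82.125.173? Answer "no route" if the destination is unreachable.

CORE-SW1

Routes whose prefix contains 19.82.125.173:
  16.0.0.0/6 (16.0.0.0 - 19.255.255.255) -> DIST2
  19.0.0.0/9 (19.0.0.0 - 19.127.255.255) -> EDGE2
  19.64.0.0/10 (19.64.0.0 - 19.127.255.255) -> WAN-GW
  19.82.64.0/18 (19.82.64.0 - 19.82.127.255) -> DC-GW
  19.82.96.0/19 (19.82.96.0 - 19.82.127.255) -> CORE-SW1
More-specific entries that do NOT match:
  19.82.125.136/29 (19.82.125.136 - 19.82.125.143) does not contain 19.82.125.173
  19.82.125.224/28 (19.82.125.224 - 19.82.125.239) does not contain 19.82.125.173
  19.86.125.160/28 (19.86.125.160 - 19.86.125.175) does not contain 19.82.125.173
  18.82.125.160/28 (18.82.125.160 - 18.82.125.175) does not contain 19.82.125.173
  19.82.117.160/27 (19.82.117.160 - 19.82.117.191) does not contain 19.82.125.173
  19.82.116.0/22 (19.82.116.0 - 19.82.119.255) does not contain 19.82.125.173
  3.82.124.0/22 (3.82.124.0 - 3.82.127.255) does not contain 19.82.125.173
Longest matching prefix is /19 -> next hop CORE-SW1.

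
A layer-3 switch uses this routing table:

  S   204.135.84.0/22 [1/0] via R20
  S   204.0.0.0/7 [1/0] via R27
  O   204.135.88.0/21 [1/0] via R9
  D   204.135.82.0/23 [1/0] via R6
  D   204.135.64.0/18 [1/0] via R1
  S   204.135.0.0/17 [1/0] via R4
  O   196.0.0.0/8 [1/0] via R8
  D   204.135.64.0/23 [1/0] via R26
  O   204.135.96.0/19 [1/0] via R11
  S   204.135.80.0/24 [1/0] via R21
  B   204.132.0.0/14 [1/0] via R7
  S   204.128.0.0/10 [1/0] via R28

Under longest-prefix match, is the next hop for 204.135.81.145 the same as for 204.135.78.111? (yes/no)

yes

204.135.81.145: longest match 204.135.64.0/18 -> R1
204.135.78.111: longest match 204.135.64.0/18 -> R1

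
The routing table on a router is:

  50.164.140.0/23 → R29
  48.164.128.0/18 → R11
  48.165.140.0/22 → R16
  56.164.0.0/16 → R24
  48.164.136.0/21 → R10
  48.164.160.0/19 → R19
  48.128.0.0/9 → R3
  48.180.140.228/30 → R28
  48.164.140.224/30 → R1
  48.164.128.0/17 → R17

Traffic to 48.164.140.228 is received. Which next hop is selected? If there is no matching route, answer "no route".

R10

Routes whose prefix contains 48.164.140.228:
  48.128.0.0/9 (48.128.0.0 - 48.255.255.255) -> R3
  48.164.128.0/17 (48.164.128.0 - 48.164.255.255) -> R17
  48.164.128.0/18 (48.164.128.0 - 48.164.191.255) -> R11
  48.164.136.0/21 (48.164.136.0 - 48.164.143.255) -> R10
More-specific entries that do NOT match:
  48.180.140.228/30 (48.180.140.228 - 48.180.140.231) does not contain 48.164.140.228
  48.164.140.224/30 (48.164.140.224 - 48.164.140.227) does not contain 48.164.140.228
  50.164.140.0/23 (50.164.140.0 - 50.164.141.255) does not contain 48.164.140.228
  48.165.140.0/22 (48.165.140.0 - 48.165.143.255) does not contain 48.164.140.228
Longest matching prefix is /21 -> next hop R10.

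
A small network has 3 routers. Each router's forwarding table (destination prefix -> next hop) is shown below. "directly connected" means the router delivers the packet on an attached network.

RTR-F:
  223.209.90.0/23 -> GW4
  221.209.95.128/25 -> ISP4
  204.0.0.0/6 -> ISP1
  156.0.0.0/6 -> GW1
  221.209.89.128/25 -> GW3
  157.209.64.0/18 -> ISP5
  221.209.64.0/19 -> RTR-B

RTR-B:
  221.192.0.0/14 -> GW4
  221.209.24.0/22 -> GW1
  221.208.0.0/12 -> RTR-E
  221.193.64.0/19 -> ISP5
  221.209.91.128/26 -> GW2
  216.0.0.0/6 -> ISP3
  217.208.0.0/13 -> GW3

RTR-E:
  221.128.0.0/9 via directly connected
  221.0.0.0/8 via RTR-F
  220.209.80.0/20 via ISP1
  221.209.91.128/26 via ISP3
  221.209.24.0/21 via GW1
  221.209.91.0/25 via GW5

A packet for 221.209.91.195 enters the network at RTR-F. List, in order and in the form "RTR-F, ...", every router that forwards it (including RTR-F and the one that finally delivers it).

RTR-F, RTR-B, RTR-E

At RTR-F: longest match for 221.209.91.195 is 221.209.64.0/19 -> RTR-B
At RTR-B: longest match for 221.209.91.195 is 221.208.0.0/12 -> RTR-E
At RTR-E: longest match for 221.209.91.195 is 221.128.0.0/9 -> directly connected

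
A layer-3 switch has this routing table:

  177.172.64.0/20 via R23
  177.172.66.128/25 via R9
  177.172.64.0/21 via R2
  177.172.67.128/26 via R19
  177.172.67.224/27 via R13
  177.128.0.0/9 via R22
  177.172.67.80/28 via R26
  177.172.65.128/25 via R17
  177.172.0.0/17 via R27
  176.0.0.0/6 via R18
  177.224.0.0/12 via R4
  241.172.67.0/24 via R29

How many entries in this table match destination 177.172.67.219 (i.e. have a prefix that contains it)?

Prefixes containing 177.172.67.219:
  176.0.0.0/6 (176.0.0.0 - 179.255.255.255)
  177.128.0.0/9 (177.128.0.0 - 177.255.255.255)
  177.172.0.0/17 (177.172.0.0 - 177.172.127.255)
  177.172.64.0/20 (177.172.64.0 - 177.172.79.255)
  177.172.64.0/21 (177.172.64.0 - 177.172.71.255)
Total matching entries: 5.

5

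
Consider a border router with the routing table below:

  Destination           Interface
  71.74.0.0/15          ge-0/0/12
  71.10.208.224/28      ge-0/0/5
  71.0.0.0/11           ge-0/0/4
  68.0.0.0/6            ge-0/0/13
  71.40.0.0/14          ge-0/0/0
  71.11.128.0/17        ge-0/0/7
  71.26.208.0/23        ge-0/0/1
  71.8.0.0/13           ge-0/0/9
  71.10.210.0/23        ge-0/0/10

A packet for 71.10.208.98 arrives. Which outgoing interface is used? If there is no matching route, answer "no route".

Routes whose prefix contains 71.10.208.98:
  68.0.0.0/6 (68.0.0.0 - 71.255.255.255) -> ge-0/0/13
  71.0.0.0/11 (71.0.0.0 - 71.31.255.255) -> ge-0/0/4
  71.8.0.0/13 (71.8.0.0 - 71.15.255.255) -> ge-0/0/9
More-specific entries that do NOT match:
  71.10.208.224/28 (71.10.208.224 - 71.10.208.239) does not contain 71.10.208.98
  71.26.208.0/23 (71.26.208.0 - 71.26.209.255) does not contain 71.10.208.98
  71.10.210.0/23 (71.10.210.0 - 71.10.211.255) does not contain 71.10.208.98
  71.11.128.0/17 (71.11.128.0 - 71.11.255.255) does not contain 71.10.208.98
  71.74.0.0/15 (71.74.0.0 - 71.75.255.255) does not contain 71.10.208.98
  71.40.0.0/14 (71.40.0.0 - 71.43.255.255) does not contain 71.10.208.98
Longest matching prefix is /13 -> interface ge-0/0/9.

ge-0/0/9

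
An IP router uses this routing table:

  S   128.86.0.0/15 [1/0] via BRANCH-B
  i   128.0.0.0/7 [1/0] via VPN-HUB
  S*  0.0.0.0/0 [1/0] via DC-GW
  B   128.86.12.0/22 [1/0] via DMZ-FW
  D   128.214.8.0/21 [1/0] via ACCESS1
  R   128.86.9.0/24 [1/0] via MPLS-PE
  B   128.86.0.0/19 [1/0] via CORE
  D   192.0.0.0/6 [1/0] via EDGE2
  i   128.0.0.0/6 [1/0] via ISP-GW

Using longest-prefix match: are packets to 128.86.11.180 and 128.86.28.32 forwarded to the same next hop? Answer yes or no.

yes

128.86.11.180: longest match 128.86.0.0/19 -> CORE
128.86.28.32: longest match 128.86.0.0/19 -> CORE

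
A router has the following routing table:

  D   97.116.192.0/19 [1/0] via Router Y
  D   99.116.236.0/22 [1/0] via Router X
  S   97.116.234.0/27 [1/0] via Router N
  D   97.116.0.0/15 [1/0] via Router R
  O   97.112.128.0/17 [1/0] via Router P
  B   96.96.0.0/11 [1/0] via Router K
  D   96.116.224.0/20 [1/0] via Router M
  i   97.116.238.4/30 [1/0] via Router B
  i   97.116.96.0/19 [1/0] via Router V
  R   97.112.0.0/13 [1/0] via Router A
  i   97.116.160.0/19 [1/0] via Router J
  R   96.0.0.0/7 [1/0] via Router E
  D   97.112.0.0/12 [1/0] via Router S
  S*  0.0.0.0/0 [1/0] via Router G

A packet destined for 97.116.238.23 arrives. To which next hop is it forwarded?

Routes whose prefix contains 97.116.238.23:
  0.0.0.0/0 (default, matches everything) -> Router G
  96.0.0.0/7 (96.0.0.0 - 97.255.255.255) -> Router E
  97.112.0.0/12 (97.112.0.0 - 97.127.255.255) -> Router S
  97.112.0.0/13 (97.112.0.0 - 97.119.255.255) -> Router A
  97.116.0.0/15 (97.116.0.0 - 97.117.255.255) -> Router R
More-specific entries that do NOT match:
  97.116.238.4/30 (97.116.238.4 - 97.116.238.7) does not contain 97.116.238.23
  97.116.234.0/27 (97.116.234.0 - 97.116.234.31) does not contain 97.116.238.23
  99.116.236.0/22 (99.116.236.0 - 99.116.239.255) does not contain 97.116.238.23
  96.116.224.0/20 (96.116.224.0 - 96.116.239.255) does not contain 97.116.238.23
  97.116.192.0/19 (97.116.192.0 - 97.116.223.255) does not contain 97.116.238.23
  97.116.96.0/19 (97.116.96.0 - 97.116.127.255) does not contain 97.116.238.23
  97.116.160.0/19 (97.116.160.0 - 97.116.191.255) does not contain 97.116.238.23
  97.112.128.0/17 (97.112.128.0 - 97.112.255.255) does not contain 97.116.238.23
Longest matching prefix is /15 -> next hop Router R.

Router R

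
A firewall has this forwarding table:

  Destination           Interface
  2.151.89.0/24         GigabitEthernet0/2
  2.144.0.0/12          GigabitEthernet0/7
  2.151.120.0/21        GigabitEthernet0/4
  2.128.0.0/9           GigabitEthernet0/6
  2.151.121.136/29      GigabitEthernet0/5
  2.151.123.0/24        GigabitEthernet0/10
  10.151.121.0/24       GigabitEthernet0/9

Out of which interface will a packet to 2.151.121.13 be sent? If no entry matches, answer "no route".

Routes whose prefix contains 2.151.121.13:
  2.128.0.0/9 (2.128.0.0 - 2.255.255.255) -> GigabitEthernet0/6
  2.144.0.0/12 (2.144.0.0 - 2.159.255.255) -> GigabitEthernet0/7
  2.151.120.0/21 (2.151.120.0 - 2.151.127.255) -> GigabitEthernet0/4
More-specific entries that do NOT match:
  2.151.121.136/29 (2.151.121.136 - 2.151.121.143) does not contain 2.151.121.13
  2.151.89.0/24 (2.151.89.0 - 2.151.89.255) does not contain 2.151.121.13
  2.151.123.0/24 (2.151.123.0 - 2.151.123.255) does not contain 2.151.121.13
  10.151.121.0/24 (10.151.121.0 - 10.151.121.255) does not contain 2.151.121.13
Longest matching prefix is /21 -> interface GigabitEthernet0/4.

GigabitEthernet0/4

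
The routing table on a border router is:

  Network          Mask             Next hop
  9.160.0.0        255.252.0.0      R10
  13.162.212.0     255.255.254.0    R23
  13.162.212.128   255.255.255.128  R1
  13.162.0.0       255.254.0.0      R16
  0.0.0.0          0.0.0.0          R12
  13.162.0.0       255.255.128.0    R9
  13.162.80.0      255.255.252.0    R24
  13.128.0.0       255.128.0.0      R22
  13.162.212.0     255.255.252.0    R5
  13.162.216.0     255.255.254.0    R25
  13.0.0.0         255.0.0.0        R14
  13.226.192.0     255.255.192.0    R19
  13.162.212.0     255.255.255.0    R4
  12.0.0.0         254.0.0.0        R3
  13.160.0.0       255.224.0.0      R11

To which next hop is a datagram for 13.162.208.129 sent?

R16

Routes whose prefix contains 13.162.208.129:
  0.0.0.0/0 (default, matches everything) -> R12
  12.0.0.0/7 (12.0.0.0 - 13.255.255.255) -> R3
  13.0.0.0/8 (13.0.0.0 - 13.255.255.255) -> R14
  13.128.0.0/9 (13.128.0.0 - 13.255.255.255) -> R22
  13.160.0.0/11 (13.160.0.0 - 13.191.255.255) -> R11
  13.162.0.0/15 (13.162.0.0 - 13.163.255.255) -> R16
More-specific entries that do NOT match:
  13.162.212.128/25 (13.162.212.128 - 13.162.212.255) does not contain 13.162.208.129
  13.162.212.0/24 (13.162.212.0 - 13.162.212.255) does not contain 13.162.208.129
  13.162.212.0/23 (13.162.212.0 - 13.162.213.255) does not contain 13.162.208.129
  13.162.216.0/23 (13.162.216.0 - 13.162.217.255) does not contain 13.162.208.129
  13.162.80.0/22 (13.162.80.0 - 13.162.83.255) does not contain 13.162.208.129
  13.162.212.0/22 (13.162.212.0 - 13.162.215.255) does not contain 13.162.208.129
  13.226.192.0/18 (13.226.192.0 - 13.226.255.255) does not contain 13.162.208.129
  13.162.0.0/17 (13.162.0.0 - 13.162.127.255) does not contain 13.162.208.129
Longest matching prefix is /15 -> next hop R16.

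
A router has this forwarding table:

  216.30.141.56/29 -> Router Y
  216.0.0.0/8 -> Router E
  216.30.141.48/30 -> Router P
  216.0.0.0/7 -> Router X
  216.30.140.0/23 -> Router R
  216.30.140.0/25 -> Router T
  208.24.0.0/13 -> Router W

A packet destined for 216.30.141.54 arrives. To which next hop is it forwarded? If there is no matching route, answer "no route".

Router R

Routes whose prefix contains 216.30.141.54:
  216.0.0.0/7 (216.0.0.0 - 217.255.255.255) -> Router X
  216.0.0.0/8 (216.0.0.0 - 216.255.255.255) -> Router E
  216.30.140.0/23 (216.30.140.0 - 216.30.141.255) -> Router R
More-specific entries that do NOT match:
  216.30.141.48/30 (216.30.141.48 - 216.30.141.51) does not contain 216.30.141.54
  216.30.141.56/29 (216.30.141.56 - 216.30.141.63) does not contain 216.30.141.54
  216.30.140.0/25 (216.30.140.0 - 216.30.140.127) does not contain 216.30.141.54
Longest matching prefix is /23 -> next hop Router R.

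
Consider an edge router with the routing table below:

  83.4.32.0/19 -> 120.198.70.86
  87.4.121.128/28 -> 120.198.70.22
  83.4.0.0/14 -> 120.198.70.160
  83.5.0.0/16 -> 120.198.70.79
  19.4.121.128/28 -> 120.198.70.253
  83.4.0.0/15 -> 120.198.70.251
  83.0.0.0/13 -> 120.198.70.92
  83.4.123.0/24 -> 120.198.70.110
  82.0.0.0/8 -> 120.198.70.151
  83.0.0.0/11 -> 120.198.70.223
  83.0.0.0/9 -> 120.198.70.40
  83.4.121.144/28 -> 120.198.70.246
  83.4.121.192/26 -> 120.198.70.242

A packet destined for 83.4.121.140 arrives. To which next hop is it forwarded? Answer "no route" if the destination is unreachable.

120.198.70.251

Routes whose prefix contains 83.4.121.140:
  83.0.0.0/9 (83.0.0.0 - 83.127.255.255) -> 120.198.70.40
  83.0.0.0/11 (83.0.0.0 - 83.31.255.255) -> 120.198.70.223
  83.0.0.0/13 (83.0.0.0 - 83.7.255.255) -> 120.198.70.92
  83.4.0.0/14 (83.4.0.0 - 83.7.255.255) -> 120.198.70.160
  83.4.0.0/15 (83.4.0.0 - 83.5.255.255) -> 120.198.70.251
More-specific entries that do NOT match:
  87.4.121.128/28 (87.4.121.128 - 87.4.121.143) does not contain 83.4.121.140
  19.4.121.128/28 (19.4.121.128 - 19.4.121.143) does not contain 83.4.121.140
  83.4.121.144/28 (83.4.121.144 - 83.4.121.159) does not contain 83.4.121.140
  83.4.121.192/26 (83.4.121.192 - 83.4.121.255) does not contain 83.4.121.140
  83.4.123.0/24 (83.4.123.0 - 83.4.123.255) does not contain 83.4.121.140
  83.4.32.0/19 (83.4.32.0 - 83.4.63.255) does not contain 83.4.121.140
  83.5.0.0/16 (83.5.0.0 - 83.5.255.255) does not contain 83.4.121.140
Longest matching prefix is /15 -> next hop 120.198.70.251.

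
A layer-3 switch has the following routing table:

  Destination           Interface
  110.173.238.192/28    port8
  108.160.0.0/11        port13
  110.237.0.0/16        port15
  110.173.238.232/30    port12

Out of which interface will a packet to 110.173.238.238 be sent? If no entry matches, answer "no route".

No entry's prefix contains 110.173.238.238; there is no default route.

no route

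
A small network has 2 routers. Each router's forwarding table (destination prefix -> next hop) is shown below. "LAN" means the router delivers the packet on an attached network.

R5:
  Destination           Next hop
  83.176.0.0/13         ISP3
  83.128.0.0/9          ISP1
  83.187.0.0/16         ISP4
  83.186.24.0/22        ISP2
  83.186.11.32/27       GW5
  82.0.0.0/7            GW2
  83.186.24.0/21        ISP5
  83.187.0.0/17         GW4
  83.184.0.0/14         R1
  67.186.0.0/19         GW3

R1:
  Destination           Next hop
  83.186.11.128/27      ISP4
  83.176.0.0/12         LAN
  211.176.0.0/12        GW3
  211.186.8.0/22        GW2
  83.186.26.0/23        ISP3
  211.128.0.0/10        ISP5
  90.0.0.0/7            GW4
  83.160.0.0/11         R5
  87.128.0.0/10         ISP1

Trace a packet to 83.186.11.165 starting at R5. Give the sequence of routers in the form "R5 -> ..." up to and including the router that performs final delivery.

At R5: longest match for 83.186.11.165 is 83.184.0.0/14 -> R1
At R1: longest match for 83.186.11.165 is 83.176.0.0/12 -> LAN

R5 -> R1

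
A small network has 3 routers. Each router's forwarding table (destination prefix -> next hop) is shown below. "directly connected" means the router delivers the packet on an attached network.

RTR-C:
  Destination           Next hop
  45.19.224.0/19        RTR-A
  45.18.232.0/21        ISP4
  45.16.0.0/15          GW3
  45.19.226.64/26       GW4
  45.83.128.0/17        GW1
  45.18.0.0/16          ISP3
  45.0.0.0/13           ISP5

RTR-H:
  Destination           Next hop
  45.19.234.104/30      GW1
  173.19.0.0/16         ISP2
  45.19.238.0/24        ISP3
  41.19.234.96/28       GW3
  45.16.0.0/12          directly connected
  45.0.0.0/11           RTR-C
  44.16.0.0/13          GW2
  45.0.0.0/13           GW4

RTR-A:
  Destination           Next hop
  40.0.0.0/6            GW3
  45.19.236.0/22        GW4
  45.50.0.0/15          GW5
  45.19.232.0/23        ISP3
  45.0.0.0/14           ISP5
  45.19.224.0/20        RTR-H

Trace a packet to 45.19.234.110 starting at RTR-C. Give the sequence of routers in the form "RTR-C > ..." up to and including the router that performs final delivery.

At RTR-C: longest match for 45.19.234.110 is 45.19.224.0/19 -> RTR-A
At RTR-A: longest match for 45.19.234.110 is 45.19.224.0/20 -> RTR-H
At RTR-H: longest match for 45.19.234.110 is 45.16.0.0/12 -> directly connected

RTR-C > RTR-A > RTR-H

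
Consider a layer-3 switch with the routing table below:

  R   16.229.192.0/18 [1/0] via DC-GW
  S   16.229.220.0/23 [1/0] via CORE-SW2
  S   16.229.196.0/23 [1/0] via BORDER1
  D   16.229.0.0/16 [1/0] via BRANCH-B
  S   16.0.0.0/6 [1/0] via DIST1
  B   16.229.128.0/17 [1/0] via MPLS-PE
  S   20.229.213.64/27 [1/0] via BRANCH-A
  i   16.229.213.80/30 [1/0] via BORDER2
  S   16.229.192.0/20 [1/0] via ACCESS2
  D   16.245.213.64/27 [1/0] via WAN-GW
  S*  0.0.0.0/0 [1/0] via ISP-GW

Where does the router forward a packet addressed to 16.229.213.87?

DC-GW

Routes whose prefix contains 16.229.213.87:
  0.0.0.0/0 (default, matches everything) -> ISP-GW
  16.0.0.0/6 (16.0.0.0 - 19.255.255.255) -> DIST1
  16.229.0.0/16 (16.229.0.0 - 16.229.255.255) -> BRANCH-B
  16.229.128.0/17 (16.229.128.0 - 16.229.255.255) -> MPLS-PE
  16.229.192.0/18 (16.229.192.0 - 16.229.255.255) -> DC-GW
More-specific entries that do NOT match:
  16.229.213.80/30 (16.229.213.80 - 16.229.213.83) does not contain 16.229.213.87
  20.229.213.64/27 (20.229.213.64 - 20.229.213.95) does not contain 16.229.213.87
  16.245.213.64/27 (16.245.213.64 - 16.245.213.95) does not contain 16.229.213.87
  16.229.220.0/23 (16.229.220.0 - 16.229.221.255) does not contain 16.229.213.87
  16.229.196.0/23 (16.229.196.0 - 16.229.197.255) does not contain 16.229.213.87
  16.229.192.0/20 (16.229.192.0 - 16.229.207.255) does not contain 16.229.213.87
Longest matching prefix is /18 -> next hop DC-GW.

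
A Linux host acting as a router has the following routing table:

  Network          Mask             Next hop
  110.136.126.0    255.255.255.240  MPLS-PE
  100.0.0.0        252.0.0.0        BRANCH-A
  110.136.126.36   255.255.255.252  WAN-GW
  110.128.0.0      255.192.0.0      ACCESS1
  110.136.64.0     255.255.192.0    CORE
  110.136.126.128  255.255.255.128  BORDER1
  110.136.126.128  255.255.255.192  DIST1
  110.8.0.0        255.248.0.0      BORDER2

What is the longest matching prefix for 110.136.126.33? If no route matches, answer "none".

110.136.64.0/18

Entries matching 110.136.126.33:
  110.128.0.0/10 (110.128.0.0 - 110.191.255.255)
  110.136.64.0/18 (110.136.64.0 - 110.136.127.255)
Most specific is 110.136.64.0/18.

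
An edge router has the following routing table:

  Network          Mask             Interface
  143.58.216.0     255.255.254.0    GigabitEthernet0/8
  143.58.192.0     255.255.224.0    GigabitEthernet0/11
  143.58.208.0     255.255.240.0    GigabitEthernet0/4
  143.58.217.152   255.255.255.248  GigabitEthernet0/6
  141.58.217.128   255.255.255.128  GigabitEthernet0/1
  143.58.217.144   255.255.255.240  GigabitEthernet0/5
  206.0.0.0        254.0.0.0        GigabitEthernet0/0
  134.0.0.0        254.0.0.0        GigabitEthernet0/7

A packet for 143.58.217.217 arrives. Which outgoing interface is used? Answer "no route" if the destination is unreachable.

Routes whose prefix contains 143.58.217.217:
  143.58.192.0/19 (143.58.192.0 - 143.58.223.255) -> GigabitEthernet0/11
  143.58.208.0/20 (143.58.208.0 - 143.58.223.255) -> GigabitEthernet0/4
  143.58.216.0/23 (143.58.216.0 - 143.58.217.255) -> GigabitEthernet0/8
More-specific entries that do NOT match:
  143.58.217.152/29 (143.58.217.152 - 143.58.217.159) does not contain 143.58.217.217
  143.58.217.144/28 (143.58.217.144 - 143.58.217.159) does not contain 143.58.217.217
  141.58.217.128/25 (141.58.217.128 - 141.58.217.255) does not contain 143.58.217.217
Longest matching prefix is /23 -> interface GigabitEthernet0/8.

GigabitEthernet0/8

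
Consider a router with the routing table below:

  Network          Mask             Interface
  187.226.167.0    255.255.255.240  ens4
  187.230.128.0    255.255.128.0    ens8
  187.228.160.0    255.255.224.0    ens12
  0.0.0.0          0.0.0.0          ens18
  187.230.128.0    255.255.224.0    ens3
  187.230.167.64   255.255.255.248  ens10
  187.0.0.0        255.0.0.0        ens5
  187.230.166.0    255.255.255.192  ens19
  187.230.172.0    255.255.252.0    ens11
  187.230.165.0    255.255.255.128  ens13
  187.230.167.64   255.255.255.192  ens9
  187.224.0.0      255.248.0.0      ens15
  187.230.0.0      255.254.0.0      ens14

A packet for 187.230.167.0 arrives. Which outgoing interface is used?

Routes whose prefix contains 187.230.167.0:
  0.0.0.0/0 (default, matches everything) -> ens18
  187.0.0.0/8 (187.0.0.0 - 187.255.255.255) -> ens5
  187.224.0.0/13 (187.224.0.0 - 187.231.255.255) -> ens15
  187.230.0.0/15 (187.230.0.0 - 187.231.255.255) -> ens14
  187.230.128.0/17 (187.230.128.0 - 187.230.255.255) -> ens8
More-specific entries that do NOT match:
  187.230.167.64/29 (187.230.167.64 - 187.230.167.71) does not contain 187.230.167.0
  187.226.167.0/28 (187.226.167.0 - 187.226.167.15) does not contain 187.230.167.0
  187.230.166.0/26 (187.230.166.0 - 187.230.166.63) does not contain 187.230.167.0
  187.230.167.64/26 (187.230.167.64 - 187.230.167.127) does not contain 187.230.167.0
  187.230.165.0/25 (187.230.165.0 - 187.230.165.127) does not contain 187.230.167.0
  187.230.172.0/22 (187.230.172.0 - 187.230.175.255) does not contain 187.230.167.0
  187.228.160.0/19 (187.228.160.0 - 187.228.191.255) does not contain 187.230.167.0
  187.230.128.0/19 (187.230.128.0 - 187.230.159.255) does not contain 187.230.167.0
Longest matching prefix is /17 -> interface ens8.

ens8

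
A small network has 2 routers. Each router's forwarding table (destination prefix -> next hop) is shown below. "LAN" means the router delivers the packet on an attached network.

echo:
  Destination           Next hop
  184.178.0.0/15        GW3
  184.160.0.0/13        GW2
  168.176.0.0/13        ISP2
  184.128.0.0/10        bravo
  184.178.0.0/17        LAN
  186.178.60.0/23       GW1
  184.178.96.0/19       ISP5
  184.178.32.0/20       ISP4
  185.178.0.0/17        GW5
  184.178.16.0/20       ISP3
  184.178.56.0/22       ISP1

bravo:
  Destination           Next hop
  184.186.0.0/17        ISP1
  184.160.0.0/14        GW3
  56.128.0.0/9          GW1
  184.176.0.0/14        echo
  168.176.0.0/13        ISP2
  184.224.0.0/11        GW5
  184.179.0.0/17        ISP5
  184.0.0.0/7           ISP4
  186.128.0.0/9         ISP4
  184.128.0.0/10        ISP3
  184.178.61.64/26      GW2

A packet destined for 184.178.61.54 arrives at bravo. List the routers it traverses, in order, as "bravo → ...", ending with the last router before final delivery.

At bravo: longest match for 184.178.61.54 is 184.176.0.0/14 -> echo
At echo: longest match for 184.178.61.54 is 184.178.0.0/17 -> LAN

bravo → echo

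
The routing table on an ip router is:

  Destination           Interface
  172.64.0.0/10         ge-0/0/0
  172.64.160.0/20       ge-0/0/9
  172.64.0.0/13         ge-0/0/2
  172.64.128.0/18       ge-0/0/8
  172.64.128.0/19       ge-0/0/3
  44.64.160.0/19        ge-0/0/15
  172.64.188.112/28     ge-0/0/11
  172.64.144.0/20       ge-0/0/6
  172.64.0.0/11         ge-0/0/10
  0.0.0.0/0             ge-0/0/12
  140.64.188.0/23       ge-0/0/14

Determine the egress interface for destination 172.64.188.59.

Routes whose prefix contains 172.64.188.59:
  0.0.0.0/0 (default, matches everything) -> ge-0/0/12
  172.64.0.0/10 (172.64.0.0 - 172.127.255.255) -> ge-0/0/0
  172.64.0.0/11 (172.64.0.0 - 172.95.255.255) -> ge-0/0/10
  172.64.0.0/13 (172.64.0.0 - 172.71.255.255) -> ge-0/0/2
  172.64.128.0/18 (172.64.128.0 - 172.64.191.255) -> ge-0/0/8
More-specific entries that do NOT match:
  172.64.188.112/28 (172.64.188.112 - 172.64.188.127) does not contain 172.64.188.59
  140.64.188.0/23 (140.64.188.0 - 140.64.189.255) does not contain 172.64.188.59
  172.64.160.0/20 (172.64.160.0 - 172.64.175.255) does not contain 172.64.188.59
  172.64.144.0/20 (172.64.144.0 - 172.64.159.255) does not contain 172.64.188.59
  172.64.128.0/19 (172.64.128.0 - 172.64.159.255) does not contain 172.64.188.59
  44.64.160.0/19 (44.64.160.0 - 44.64.191.255) does not contain 172.64.188.59
Longest matching prefix is /18 -> interface ge-0/0/8.

ge-0/0/8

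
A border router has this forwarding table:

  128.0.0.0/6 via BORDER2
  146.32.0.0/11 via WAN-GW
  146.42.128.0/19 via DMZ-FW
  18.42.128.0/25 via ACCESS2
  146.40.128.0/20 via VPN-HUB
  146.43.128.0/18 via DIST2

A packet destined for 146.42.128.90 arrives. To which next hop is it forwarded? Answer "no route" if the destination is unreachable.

DMZ-FW

Routes whose prefix contains 146.42.128.90:
  146.32.0.0/11 (146.32.0.0 - 146.63.255.255) -> WAN-GW
  146.42.128.0/19 (146.42.128.0 - 146.42.159.255) -> DMZ-FW
More-specific entries that do NOT match:
  18.42.128.0/25 (18.42.128.0 - 18.42.128.127) does not contain 146.42.128.90
  146.40.128.0/20 (146.40.128.0 - 146.40.143.255) does not contain 146.42.128.90
Longest matching prefix is /19 -> next hop DMZ-FW.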